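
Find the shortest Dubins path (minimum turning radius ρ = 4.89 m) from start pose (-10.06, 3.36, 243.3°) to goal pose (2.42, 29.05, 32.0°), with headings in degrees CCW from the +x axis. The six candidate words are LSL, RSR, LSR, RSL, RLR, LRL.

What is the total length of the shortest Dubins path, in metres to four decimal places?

Let ψ = atan2(Δy, Δx) = atan2(25.69, 12.48) = 64.0899° be the start→goal bearing.
Normalize: d = |goal − start| / ρ = 28.560926/4.89 = 5.840680, α = (θ_start − ψ) mod 360° = 179.2101° = 3.127807 rad, β = (θ_goal − ψ) mod 360° = 327.9101° = 5.723111 rad.
Common terms: sin α = 0.013786, cos α = -0.999905, sin β = -0.531249, cos β = 0.847216, cos(α−β) = -0.854459, d² = 34.113545. Work in radians in the unit-radius frame; every candidate has L = ρ·(t + p + q).
LSL: p² = 2 + d² − 2cos(α−β) + 2d(sin α − sin β) = 44.189208; p = √p² = 6.647496; φ = atan2(cos β − cos α, d + sin α − sin β) = 0.281573 rad; t = (φ − α) mod 2π = 3.436952 rad, q = (β − φ) mod 2π = 5.441538 rad → L = 4.89·(3.436952 + 6.647496 + 5.441538) = 4.89·15.525986 = 75.922073 m
RSR: p² = 2 + d² − 2cos(α−β) + 2d(sin β − sin α) = 31.455717; p = √p² = 5.608540; φ = atan2(cos α − cos β, d − sin α + sin β) = -0.335605 rad; t = (α − φ) mod 2π = 3.463412 rad, q = (φ − β) mod 2π = 0.224469 rad → L = 4.89·(3.463412 + 5.608540 + 0.224469) = 4.89·9.296420 = 45.459496 m
LSR: p² = d² − 2 + 2cos(α−β) + 2d(sin α + sin β) = 24.359951; p = √p² = 4.935580; φ = atan2(−cos α − cos β, d + sin α + sin β) − atan2(−2, p) = 0.413675 rad; t = (φ − α) mod 2π = 3.569053 rad, q = (φ − β) mod 2π = 0.973749 rad → L = 4.89·(3.569053 + 4.935580 + 0.973749) = 4.89·9.478383 = 46.349290 m
RSL: p² = d² − 2 + 2cos(α−β) − 2d(sin α + sin β) = 36.449303; p = √p² = 6.037326; φ = atan2(cos α + cos β, d − sin α − sin β) − atan2(2, p) = -0.343905 rad; t = (α − φ) mod 2π = 3.471711 rad, q = (β − φ) mod 2π = 6.067016 rad → L = 4.89·(3.471711 + 6.037326 + 6.067016) = 4.89·15.576053 = 76.166900 m
RLR: c = (6 − d² + 2cos(α−β) + 2d(sin α − sin β))/8 = -2.931965, |c| > 1 → infeasible
LRL: c = (6 − d² + 2cos(α−β) − 2d(sin α − sin β))/8 = -4.523651, |c| > 1 → infeasible
Shortest: RSR with L = 45.459496 m ≈ 45.4595 m

45.4595 m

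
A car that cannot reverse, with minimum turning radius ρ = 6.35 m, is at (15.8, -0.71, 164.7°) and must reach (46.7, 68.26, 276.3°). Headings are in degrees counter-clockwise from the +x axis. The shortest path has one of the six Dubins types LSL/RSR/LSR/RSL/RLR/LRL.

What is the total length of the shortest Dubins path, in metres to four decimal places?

93.7672 m

Let ψ = atan2(Δy, Δx) = atan2(68.97, 30.90) = 65.8666° be the start→goal bearing.
Normalize: d = |goal − start| / ρ = 75.575597/6.35 = 11.901669, α = (θ_start − ψ) mod 360° = 98.8334° = 1.724968 rad, β = (θ_goal − ψ) mod 360° = 210.4334° = 3.672755 rad.
Common terms: sin α = 0.988139, cos α = -0.153561, sin β = -0.506536, cos β = -0.862219, cos(α−β) = -0.368125, d² = 141.649722. Work in radians in the unit-radius frame; every candidate has L = ρ·(t + p + q).
LSL: p² = 2 + d² − 2cos(α−β) + 2d(sin α − sin β) = 179.964229; p = √p² = 13.415075; φ = atan2(cos β − cos α, d + sin α − sin β) = -0.052850 rad; t = (φ − α) mod 2π = 4.505367 rad, q = (β − φ) mod 2π = 3.725605 rad → L = 6.35·(4.505367 + 13.415075 + 3.725605) = 6.35·21.646047 = 137.452401 m
RSR: p² = 2 + d² − 2cos(α−β) + 2d(sin β − sin α) = 108.807712; p = √p² = 10.431094; φ = atan2(cos α − cos β, d − sin α + sin β) = 0.067989 rad; t = (α − φ) mod 2π = 1.656978 rad, q = (φ − β) mod 2π = 2.678419 rad → L = 6.35·(1.656978 + 10.431094 + 2.678419) = 6.35·14.766491 = 93.767220 m
LSR: p² = d² − 2 + 2cos(α−β) + 2d(sin α + sin β) = 150.377231; p = √p² = 12.262839; φ = atan2(−cos α − cos β, d + sin α + sin β) − atan2(−2, p) = 0.243516 rad; t = (φ − α) mod 2π = 4.801734 rad, q = (φ − β) mod 2π = 2.853946 rad → L = 6.35·(4.801734 + 12.262839 + 2.853946) = 6.35·19.918519 = 126.482597 m
RSL: p² = d² − 2 + 2cos(α−β) − 2d(sin α + sin β) = 127.449714; p = √p² = 11.289363; φ = atan2(cos α + cos β, d − sin α − sin β) − atan2(2, p) = -0.264052 rad; t = (α − φ) mod 2π = 1.989020 rad, q = (β − φ) mod 2π = 3.936807 rad → L = 6.35·(1.989020 + 11.289363 + 3.936807) = 6.35·17.215190 = 109.316459 m
RLR: c = (6 − d² + 2cos(α−β) + 2d(sin α − sin β))/8 = -12.600964, |c| > 1 → infeasible
LRL: c = (6 − d² + 2cos(α−β) − 2d(sin α − sin β))/8 = -21.495529, |c| > 1 → infeasible
Shortest: RSR with L = 93.767220 m ≈ 93.7672 m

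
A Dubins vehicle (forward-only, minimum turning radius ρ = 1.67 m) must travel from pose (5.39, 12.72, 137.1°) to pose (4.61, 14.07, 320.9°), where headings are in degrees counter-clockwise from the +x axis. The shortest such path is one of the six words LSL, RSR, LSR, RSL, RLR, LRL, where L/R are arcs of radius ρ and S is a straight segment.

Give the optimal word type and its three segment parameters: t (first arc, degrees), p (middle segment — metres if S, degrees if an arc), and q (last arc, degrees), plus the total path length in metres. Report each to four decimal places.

LRL: t = 74.8163°, p = 283.8773°, q = 32.8609°, L = 11.4126 m

Let ψ = atan2(Δy, Δx) = atan2(1.35, -0.78) = 120.0184° be the start→goal bearing.
Normalize: d = |goal − start| / ρ = 1.559134/1.67 = 0.933613, α = (θ_start − ψ) mod 360° = 17.0816° = 0.298131 rad, β = (θ_goal − ψ) mod 360° = 200.8816° = 3.506046 rad.
Common terms: sin α = 0.293734, cos α = 0.955887, sin β = -0.356439, cos β = -0.934319, cos(α−β) = -0.997801, d² = 0.871634. Work in radians in the unit-radius frame; every candidate has L = ρ·(t + p + q).
LSL: p² = 2 + d² − 2cos(α−β) + 2d(sin α − sin β) = 6.081256; p = √p² = 2.466020; φ = atan2(cos β − cos α, d + sin α − sin β) = -0.873375 rad; t = (φ − α) mod 2π = 5.111680 rad, q = (β − φ) mod 2π = 4.379420 rad → L = 1.67·(5.111680 + 2.466020 + 4.379420) = 1.67·11.957121 = 19.968392 m
RSR: p² = 2 + d² − 2cos(α−β) + 2d(sin β − sin α) = 3.653218; p = √p² = 1.911339; φ = atan2(cos α − cos β, d − sin α + sin β) = 1.421953 rad; t = (α − φ) mod 2π = 5.159363 rad, q = (φ − β) mod 2π = 4.199092 rad → L = 1.67·(5.159363 + 1.911339 + 4.199092) = 1.67·11.269795 = 18.820557 m
LSR: p² = d² − 2 + 2cos(α−β) + 2d(sin α + sin β) = -3.241053 < 0 → infeasible
RSL: p² = d² − 2 + 2cos(α−β) − 2d(sin α + sin β) = -3.006885 < 0 → infeasible
RLR: c = (6 − d² + 2cos(α−β) + 2d(sin α − sin β))/8 = 0.543348; p = 2π − arccos c = 5.286809 rad; φ = atan2(cos α − cos β, d − sin α + sin β) = 1.421953 rad; t = (α − φ + p/2) mod 2π = 1.519582 rad, q = (α − β − t + p) mod 2π = 0.559311 rad → L = 1.67·(1.519582 + 5.286809 + 0.559311) = 1.67·7.365702 = 12.300723 m
LRL: c = (6 − d² + 2cos(α−β) − 2d(sin α − sin β))/8 = 0.239843; p = 2π − arccos c = 4.954593 rad; φ = atan2(cos β − cos α, d + sin α − sin β) = -0.873375 rad; t = (φ − α + p/2) mod 2π = 1.305791 rad, q = (β − α − t + p) mod 2π = 0.573532 rad → L = 1.67·(1.305791 + 4.954593 + 0.573532) = 1.67·6.833916 = 11.412640 m
Shortest: LRL with L = 11.412640 m ≈ 11.4126 m
Convert LRL to answer units (arcs ×180/π): t = 1.305791·180/π = 74.8163°, p = 4.954593·180/π = 283.8773°, q = 0.573532·180/π = 32.8609°, L = 11.4126 m.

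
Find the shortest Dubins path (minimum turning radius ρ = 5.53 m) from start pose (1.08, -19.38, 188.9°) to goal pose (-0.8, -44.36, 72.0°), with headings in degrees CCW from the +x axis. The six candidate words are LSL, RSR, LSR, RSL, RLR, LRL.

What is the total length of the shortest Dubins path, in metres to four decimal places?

Let ψ = atan2(Δy, Δx) = atan2(-24.98, -1.88) = -94.3040° be the start→goal bearing.
Normalize: d = |goal − start| / ρ = 25.050645/5.53 = 4.529954, α = (θ_start − ψ) mod 360° = 283.2040° = 4.942842 rad, β = (θ_goal − ψ) mod 360° = 166.3040° = 2.902552 rad.
Common terms: sin α = -0.973563, cos α = 0.228418, sin β = 0.236771, cos β = -0.971566, cos(α−β) = -0.452435, d² = 20.520482. Work in radians in the unit-radius frame; every candidate has L = ρ·(t + p + q).
LSL: p² = 2 + d² − 2cos(α−β) + 2d(sin α − sin β) = 12.459839; p = √p² = 3.529850; φ = atan2(cos β − cos α, d + sin α − sin β) = -0.346867 rad; t = (φ − α) mod 2π = 0.993476 rad, q = (β − φ) mod 2π = 3.249419 rad → L = 5.53·(0.993476 + 3.529850 + 3.249419) = 5.53·7.772745 = 42.983281 m
RSR: p² = 2 + d² − 2cos(α−β) + 2d(sin β − sin α) = 34.390863; p = √p² = 5.864372; φ = atan2(cos α − cos β, d − sin α + sin β) = 0.206078 rad; t = (α − φ) mod 2π = 4.736764 rad, q = (φ − β) mod 2π = 3.586712 rad → L = 5.53·(4.736764 + 5.864372 + 3.586712) = 5.53·14.187848 = 78.458797 m
LSR: p² = d² − 2 + 2cos(α−β) + 2d(sin α + sin β) = 10.940342; p = √p² = 3.307619; φ = atan2(−cos α − cos β, d + sin α + sin β) − atan2(−2, p) = 0.737309 rad; t = (φ − α) mod 2π = 2.077653 rad, q = (φ − β) mod 2π = 4.117943 rad → L = 5.53·(2.077653 + 3.307619 + 4.117943) = 5.53·9.503214 = 52.552775 m
RSL: p² = d² − 2 + 2cos(α−β) − 2d(sin α + sin β) = 24.290883; p = √p² = 4.928578; φ = atan2(cos α + cos β, d − sin α − sin β) − atan2(2, p) = -0.525670 rad; t = (α − φ) mod 2π = 5.468512 rad, q = (β − φ) mod 2π = 3.428222 rad → L = 5.53·(5.468512 + 4.928578 + 3.428222) = 5.53·13.825312 = 76.453973 m
RLR: c = (6 − d² + 2cos(α−β) + 2d(sin α − sin β))/8 = -3.298858, |c| > 1 → infeasible
LRL: c = (6 − d² + 2cos(α−β) − 2d(sin α − sin β))/8 = -0.557480; p = 2π − arccos c = 4.121042 rad; φ = atan2(cos β − cos α, d + sin α − sin β) = -0.346867 rad; t = (φ − α + p/2) mod 2π = 3.053997 rad, q = (β − α − t + p) mod 2π = 5.309940 rad → L = 5.53·(3.053997 + 4.121042 + 5.309940) = 5.53·12.484979 = 69.041934 m
Shortest: LSL with L = 42.983281 m ≈ 42.9833 m

42.9833 m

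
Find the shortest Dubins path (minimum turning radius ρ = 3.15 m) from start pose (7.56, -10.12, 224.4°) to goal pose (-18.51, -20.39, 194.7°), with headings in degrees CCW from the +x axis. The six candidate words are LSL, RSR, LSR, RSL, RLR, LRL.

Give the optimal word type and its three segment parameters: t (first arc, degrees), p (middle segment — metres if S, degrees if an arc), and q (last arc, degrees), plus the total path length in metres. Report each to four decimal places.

RSR: t = 23.3888°, p = 26.4222 m, q = 6.3112°, L = 28.0550 m

Let ψ = atan2(Δy, Δx) = atan2(-10.27, -26.07) = -158.4986° be the start→goal bearing.
Normalize: d = |goal − start| / ρ = 28.019954/3.15 = 8.895223, α = (θ_start − ψ) mod 360° = 22.8986° = 0.399655 rad, β = (θ_goal − ψ) mod 360° = 353.1986° = 6.164478 rad.
Common terms: sin α = 0.389101, cos α = 0.921195, sin β = -0.118429, cos β = 0.992963, cos(α−β) = 0.868632, d² = 79.124999. Work in radians in the unit-radius frame; every candidate has L = ρ·(t + p + q).
LSL: p² = 2 + d² − 2cos(α−β) + 2d(sin α − sin β) = 88.416916; p = √p² = 9.403027; φ = atan2(cos β − cos α, d + sin α − sin β) = 0.007632 rad; t = (φ − α) mod 2π = 5.891162 rad, q = (β − φ) mod 2π = 6.156845 rad → L = 3.15·(5.891162 + 9.403027 + 6.156845) = 3.15·21.451035 = 67.570760 m
RSR: p² = 2 + d² − 2cos(α−β) + 2d(sin β − sin α) = 70.358555; p = √p² = 8.388001; φ = atan2(cos α − cos β, d − sin α + sin β) = -0.008556 rad; t = (α − φ) mod 2π = 0.408211 rad, q = (φ − β) mod 2π = 0.110151 rad → L = 3.15·(0.408211 + 8.388001 + 0.110151) = 3.15·8.906363 = 28.055045 m
LSR: p² = d² − 2 + 2cos(α−β) + 2d(sin α + sin β) = 83.677639; p = √p² = 9.147548; φ = atan2(−cos α − cos β, d + sin α + sin β) − atan2(−2, p) = 0.009375 rad; t = (φ − α) mod 2π = 5.892905 rad, q = (φ − β) mod 2π = 0.128082 rad → L = 3.15·(5.892905 + 9.147548 + 0.128082) = 3.15·15.168535 = 47.780885 m
RSL: p² = d² − 2 + 2cos(α−β) − 2d(sin α + sin β) = 74.046885; p = √p² = 8.605050; φ = atan2(cos α + cos β, d − sin α − sin β) − atan2(2, p) = -0.009964 rad; t = (α − φ) mod 2π = 0.409620 rad, q = (β − φ) mod 2π = 6.174442 rad → L = 3.15·(0.409620 + 8.605050 + 6.174442) = 3.15·15.189112 = 47.845703 m
RLR: c = (6 − d² + 2cos(α−β) + 2d(sin α − sin β))/8 = -7.794819, |c| > 1 → infeasible
LRL: c = (6 − d² + 2cos(α−β) − 2d(sin α − sin β))/8 = -10.052115, |c| > 1 → infeasible
Shortest: RSR with L = 28.055045 m ≈ 28.0550 m
Convert RSR to answer units (arcs ×180/π): t = 0.408211·180/π = 23.3888°, p = ρ·p = 3.15·8.388001 = 26.4222 m, q = 0.110151·180/π = 6.3112°, L = 28.0550 m.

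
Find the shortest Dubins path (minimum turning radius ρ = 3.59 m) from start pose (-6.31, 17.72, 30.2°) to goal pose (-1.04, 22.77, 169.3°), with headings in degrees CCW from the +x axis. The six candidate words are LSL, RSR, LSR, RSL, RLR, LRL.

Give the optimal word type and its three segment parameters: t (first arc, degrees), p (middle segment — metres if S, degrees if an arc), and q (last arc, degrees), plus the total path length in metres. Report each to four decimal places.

Let ψ = atan2(Δy, Δx) = atan2(5.05, 5.27) = 43.7788° be the start→goal bearing.
Normalize: d = |goal − start| / ρ = 7.299000/3.59 = 2.033148, α = (θ_start − ψ) mod 360° = 346.4212° = 6.046191 rad, β = (θ_goal − ψ) mod 360° = 125.5212° = 2.190759 rad.
Common terms: sin α = -0.234782, cos α = 0.972048, sin β = 0.813900, cos β = -0.581005, cos(α−β) = -0.755853, d² = 4.133689. Work in radians in the unit-radius frame; every candidate has L = ρ·(t + p + q).
LSL: p² = 2 + d² − 2cos(α−β) + 2d(sin α − sin β) = 3.381145; p = √p² = 1.838789; φ = atan2(cos β − cos α, d + sin α − sin β) = -1.005829 rad; t = (φ − α) mod 2π = 5.514350 rad, q = (β − φ) mod 2π = 3.196588 rad → L = 3.59·(5.514350 + 1.838789 + 3.196588) = 3.59·10.549727 = 37.873521 m
RSR: p² = 2 + d² − 2cos(α−β) + 2d(sin β − sin α) = 11.909647; p = √p² = 3.451036; φ = atan2(cos α − cos β, d − sin α + sin β) = 0.466793 rad; t = (α − φ) mod 2π = 5.579398 rad, q = (φ − β) mod 2π = 4.559220 rad → L = 3.59·(5.579398 + 3.451036 + 4.559220) = 3.59·13.589653 = 48.786855 m
LSR: p² = d² − 2 + 2cos(α−β) + 2d(sin α + sin β) = 2.976849; p = √p² = 1.725355; φ = atan2(−cos α − cos β, d + sin α + sin β) − atan2(−2, p) = 0.710397 rad; t = (φ − α) mod 2π = 0.947391 rad, q = (φ − β) mod 2π = 4.802823 rad → L = 3.59·(0.947391 + 1.725355 + 4.802823) = 3.59·7.475568 = 26.837290 m
RSL: p² = d² − 2 + 2cos(α−β) − 2d(sin α + sin β) = -1.732884 < 0 → infeasible
RLR: c = (6 − d² + 2cos(α−β) + 2d(sin α − sin β))/8 = -0.488706; p = 2π − arccos c = 4.201783 rad; φ = atan2(cos α − cos β, d − sin α + sin β) = 0.466793 rad; t = (α − φ + p/2) mod 2π = 1.397104 rad, q = (α − β − t + p) mod 2π = 0.376926 rad → L = 3.59·(1.397104 + 4.201783 + 0.376926) = 3.59·5.975813 = 21.453170 m
LRL: c = (6 − d² + 2cos(α−β) − 2d(sin α − sin β))/8 = 0.577357; p = 2π − arccos c = 5.327877 rad; φ = atan2(cos β − cos α, d + sin α − sin β) = -1.005829 rad; t = (φ − α + p/2) mod 2π = 1.895103 rad, q = (β − α − t + p) mod 2π = 5.860527 rad → L = 3.59·(1.895103 + 5.327877 + 5.860527) = 3.59·13.083506 = 46.969788 m
Shortest: RLR with L = 21.453170 m ≈ 21.4532 m
Convert RLR to answer units (arcs ×180/π): t = 1.397104·180/π = 80.0482°, p = 4.201783·180/π = 240.7444°, q = 0.376926·180/π = 21.5963°, L = 21.4532 m.

RLR: t = 80.0482°, p = 240.7444°, q = 21.5963°, L = 21.4532 m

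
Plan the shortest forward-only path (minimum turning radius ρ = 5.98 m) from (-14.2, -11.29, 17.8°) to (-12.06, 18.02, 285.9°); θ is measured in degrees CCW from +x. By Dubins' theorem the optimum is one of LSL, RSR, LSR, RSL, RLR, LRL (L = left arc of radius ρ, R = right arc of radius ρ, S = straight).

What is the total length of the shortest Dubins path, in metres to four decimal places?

Let ψ = atan2(Δy, Δx) = atan2(29.31, 2.14) = 85.8241° be the start→goal bearing.
Normalize: d = |goal − start| / ρ = 29.388020/5.98 = 4.914385, α = (θ_start − ψ) mod 360° = 291.9759° = 5.095941 rad, β = (θ_goal − ψ) mod 360° = 200.0759° = 3.491983 rad.
Common terms: sin α = -0.927341, cos α = 0.374217, sin β = -0.343265, cos β = -0.939239, cos(α−β) = -0.033155, d² = 24.151176. Work in radians in the unit-radius frame; every candidate has L = ρ·(t + p + q).
LSL: p² = 2 + d² − 2cos(α−β) + 2d(sin α − sin β) = 20.476732; p = √p² = 4.525122; φ = atan2(cos β − cos α, d + sin α − sin β) = -0.294497 rad; t = (φ − α) mod 2π = 0.892747 rad, q = (β − φ) mod 2π = 3.786480 rad → L = 5.98·(0.892747 + 4.525122 + 3.786480) = 5.98·9.204350 = 55.042013 m
RSR: p² = 2 + d² − 2cos(α−β) + 2d(sin β − sin α) = 31.958240; p = √p² = 5.653162; φ = atan2(cos α − cos β, d − sin α + sin β) = 0.234483 rad; t = (α − φ) mod 2π = 4.861458 rad, q = (φ − β) mod 2π = 3.025685 rad → L = 5.98·(4.861458 + 5.653162 + 3.025685) = 5.98·13.540305 = 80.971023 m
LSR: p² = d² − 2 + 2cos(α−β) + 2d(sin α + sin β) = 9.596372; p = √p² = 3.097801; φ = atan2(−cos α − cos β, d + sin α + sin β) − atan2(−2, p) = 0.727129 rad; t = (φ − α) mod 2π = 1.914374 rad, q = (φ − β) mod 2π = 3.518331 rad → L = 5.98·(1.914374 + 3.097801 + 3.518331) = 5.98·8.530506 = 51.012424 m
RSL: p² = d² − 2 + 2cos(α−β) − 2d(sin α + sin β) = 34.573359; p = √p² = 5.879911; φ = atan2(cos α + cos β, d − sin α − sin β) − atan2(2, p) = -0.418966 rad; t = (α − φ) mod 2π = 5.514907 rad, q = (β − φ) mod 2π = 3.910949 rad → L = 5.98·(5.514907 + 5.879911 + 3.910949) = 5.98·15.305767 = 91.528490 m
RLR: c = (6 − d² + 2cos(α−β) + 2d(sin α − sin β))/8 = -2.994780, |c| > 1 → infeasible
LRL: c = (6 − d² + 2cos(α−β) − 2d(sin α − sin β))/8 = -1.559592, |c| > 1 → infeasible
Shortest: LSR with L = 51.012424 m ≈ 51.0124 m

51.0124 m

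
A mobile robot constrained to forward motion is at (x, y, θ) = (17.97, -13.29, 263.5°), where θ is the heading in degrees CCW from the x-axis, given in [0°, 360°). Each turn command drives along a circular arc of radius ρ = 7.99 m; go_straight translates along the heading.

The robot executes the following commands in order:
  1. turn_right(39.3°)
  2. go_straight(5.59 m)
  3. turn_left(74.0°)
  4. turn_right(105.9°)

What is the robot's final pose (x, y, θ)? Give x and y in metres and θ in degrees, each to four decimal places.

set_pose: (x, y, θ) = (17.9700, -13.2900, 263.5000°), ρ = 7.99
turn_right(39.3°): centre at ρ to the right, rotate −39.3° → (15.6017, -18.1136, 224.2000°)
go_straight(5.59): x += 5.59·cos θ, y += 5.59·sin θ → (11.5942, -22.0108, 224.2000°)
turn_left(74.0°): centre at ρ to the left, rotate +74.0° → (10.1229, -31.5146, 298.2000°)
turn_right(105.9°): centre at ρ to the right, rotate −105.9° → (4.7834, -43.0968, 192.3000°)

(4.7834, -43.0968, 192.3000°)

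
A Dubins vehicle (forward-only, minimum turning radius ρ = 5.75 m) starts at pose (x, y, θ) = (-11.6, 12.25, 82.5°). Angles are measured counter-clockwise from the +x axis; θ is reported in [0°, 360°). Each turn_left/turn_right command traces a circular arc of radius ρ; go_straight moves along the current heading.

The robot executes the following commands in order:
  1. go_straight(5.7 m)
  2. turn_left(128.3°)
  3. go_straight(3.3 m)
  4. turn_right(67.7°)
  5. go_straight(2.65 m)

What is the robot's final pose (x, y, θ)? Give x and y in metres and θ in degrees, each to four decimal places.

(-30.8514, 23.8330, 143.1000°)

set_pose: (x, y, θ) = (-11.6000, 12.2500, 82.5000°), ρ = 5.75
go_straight(5.7): x += 5.7·cos θ, y += 5.7·sin θ → (-10.8560, 17.9012, 82.5000°)
turn_left(128.3°): centre at ρ to the left, rotate +128.3° → (-19.5011, 23.5908, 210.8000°)
go_straight(3.3): x += 3.3·cos θ, y += 3.3·sin θ → (-22.3356, 21.9010, 210.8000°)
turn_right(67.7°): centre at ρ to the right, rotate −67.7° → (-28.7323, 22.2419, 143.1000°)
go_straight(2.65): x += 2.65·cos θ, y += 2.65·sin θ → (-30.8514, 23.8330, 143.1000°)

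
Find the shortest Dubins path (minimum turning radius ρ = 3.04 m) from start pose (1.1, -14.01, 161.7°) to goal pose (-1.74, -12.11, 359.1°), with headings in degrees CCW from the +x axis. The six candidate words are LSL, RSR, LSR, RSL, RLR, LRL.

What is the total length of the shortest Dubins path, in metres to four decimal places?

Let ψ = atan2(Δy, Δx) = atan2(1.90, -2.84) = 146.2169° be the start→goal bearing.
Normalize: d = |goal − start| / ρ = 3.416958/3.04 = 1.123999, α = (θ_start − ψ) mod 360° = 15.4831° = 0.270231 rad, β = (θ_goal − ψ) mod 360° = 212.8831° = 3.715511 rad.
Common terms: sin α = 0.266954, cos α = 0.963709, sin β = -0.542926, cos β = -0.839780, cos(α−β) = -0.954240, d² = 1.263374. Work in radians in the unit-radius frame; every candidate has L = ρ·(t + p + q).
LSL: p² = 2 + d² − 2cos(α−β) + 2d(sin α − sin β) = 6.992465; p = √p² = 2.644327; φ = atan2(cos β − cos α, d + sin α − sin β) = -0.750524 rad; t = (φ − α) mod 2π = 5.262430 rad, q = (β − φ) mod 2π = 4.466035 rad → L = 3.04·(5.262430 + 2.644327 + 4.466035) = 3.04·12.372792 = 37.613288 m
RSR: p² = 2 + d² − 2cos(α−β) + 2d(sin β − sin α) = 3.351245; p = √p² = 1.830641; φ = atan2(cos α − cos β, d − sin α + sin β) = 1.398353 rad; t = (α − φ) mod 2π = 5.155063 rad, q = (φ − β) mod 2π = 3.966028 rad → L = 3.04·(5.155063 + 1.830641 + 3.966028) = 3.04·10.951731 = 33.293263 m
LSR: p² = d² − 2 + 2cos(α−β) + 2d(sin α + sin β) = -3.265493 < 0 → infeasible
RSL: p² = d² − 2 + 2cos(α−β) − 2d(sin α + sin β) = -2.024720 < 0 → infeasible
RLR: c = (6 − d² + 2cos(α−β) + 2d(sin α − sin β))/8 = 0.581094; p = 2π − arccos c = 5.332462 rad; φ = atan2(cos α − cos β, d − sin α + sin β) = 1.398353 rad; t = (α − φ + p/2) mod 2π = 1.538108 rad, q = (α − β − t + p) mod 2π = 0.349073 rad → L = 3.04·(1.538108 + 5.332462 + 0.349073) = 3.04·7.219643 = 21.947716 m
LRL: c = (6 − d² + 2cos(α−β) − 2d(sin α − sin β))/8 = 0.125942; p = 2π − arccos c = 4.838666 rad; φ = atan2(cos β − cos α, d + sin α − sin β) = -0.750524 rad; t = (φ − α + p/2) mod 2π = 1.398578 rad, q = (β − α − t + p) mod 2π = 0.602183 rad → L = 3.04·(1.398578 + 4.838666 + 0.602183) = 3.04·6.839427 = 20.791858 m
Shortest: LRL with L = 20.791858 m ≈ 20.7919 m

20.7919 m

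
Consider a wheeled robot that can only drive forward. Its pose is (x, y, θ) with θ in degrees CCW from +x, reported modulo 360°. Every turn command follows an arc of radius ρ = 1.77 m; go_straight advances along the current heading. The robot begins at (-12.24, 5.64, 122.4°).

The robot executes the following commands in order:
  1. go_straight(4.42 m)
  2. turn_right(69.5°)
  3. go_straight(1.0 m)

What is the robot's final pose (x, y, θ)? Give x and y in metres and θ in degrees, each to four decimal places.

(-13.9224, 12.1856, 52.9000°)

set_pose: (x, y, θ) = (-12.2400, 5.6400, 122.4000°), ρ = 1.77
go_straight(4.42): x += 4.42·cos θ, y += 4.42·sin θ → (-14.6084, 9.3719, 122.4000°)
turn_right(69.5°): centre at ρ to the right, rotate −69.5° → (-14.5256, 11.3880, 52.9000°)
go_straight(1.0): x += 1.0·cos θ, y += 1.0·sin θ → (-13.9224, 12.1856, 52.9000°)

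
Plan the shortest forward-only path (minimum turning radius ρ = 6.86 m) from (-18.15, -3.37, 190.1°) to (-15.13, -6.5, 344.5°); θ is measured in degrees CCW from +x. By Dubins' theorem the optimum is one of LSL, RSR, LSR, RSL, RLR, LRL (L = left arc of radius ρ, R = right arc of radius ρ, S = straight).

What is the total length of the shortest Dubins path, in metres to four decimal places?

49.8075 m

Let ψ = atan2(Δy, Δx) = atan2(-3.13, 3.02) = -46.0247° be the start→goal bearing.
Normalize: d = |goal − start| / ρ = 4.349402/6.86 = 0.634024, α = (θ_start − ψ) mod 360° = 236.1247° = 4.121153 rad, β = (θ_goal − ψ) mod 360° = 30.5247° = 0.532756 rad.
Common terms: sin α = -0.830253, cos α = -0.557387, sin β = 0.507910, cos β = 0.861410, cos(α−β) = -0.901833, d² = 0.401986. Work in radians in the unit-radius frame; every candidate has L = ρ·(t + p + q).
LSL: p² = 2 + d² − 2cos(α−β) + 2d(sin α − sin β) = 2.508798; p = √p² = 1.583919; φ = atan2(cos β − cos α, d + sin α − sin β) = 2.031474 rad; t = (φ − α) mod 2π = 4.193505 rad, q = (β − φ) mod 2π = 4.784468 rad → L = 6.86·(4.193505 + 1.583919 + 4.784468) = 6.86·10.561892 = 72.454581 m
RSR: p² = 2 + d² − 2cos(α−β) + 2d(sin β − sin α) = 5.902504; p = √p² = 2.429507; φ = atan2(cos α − cos β, d − sin α + sin β) = -0.623630 rad; t = (α − φ) mod 2π = 4.744784 rad, q = (φ − β) mod 2π = 5.126799 rad → L = 6.86·(4.744784 + 2.429507 + 5.126799) = 6.86·12.301089 = 84.385472 m
LSR: p² = d² − 2 + 2cos(α−β) + 2d(sin α + sin β) = -3.810425 < 0 → infeasible
RSL: p² = d² − 2 + 2cos(α−β) − 2d(sin α + sin β) = -2.992933 < 0 → infeasible
RLR: c = (6 − d² + 2cos(α−β) + 2d(sin α − sin β))/8 = 0.262187; p = 2π − arccos c = 4.977677 rad; φ = atan2(cos α − cos β, d − sin α + sin β) = -0.623630 rad; t = (α − φ + p/2) mod 2π = 0.950437 rad, q = (α − β − t + p) mod 2π = 1.332452 rad → L = 6.86·(0.950437 + 4.977677 + 1.332452) = 6.86·7.260565 = 49.807477 m
LRL: c = (6 − d² + 2cos(α−β) − 2d(sin α − sin β))/8 = 0.686400; p = 2π − arccos c = 5.468916 rad; φ = atan2(cos β − cos α, d + sin α − sin β) = 2.031474 rad; t = (φ − α + p/2) mod 2π = 0.644778 rad, q = (β − α − t + p) mod 2π = 1.235741 rad → L = 6.86·(0.644778 + 5.468916 + 1.235741) = 6.86·7.349436 = 50.417130 m
Shortest: RLR with L = 49.807477 m ≈ 49.8075 m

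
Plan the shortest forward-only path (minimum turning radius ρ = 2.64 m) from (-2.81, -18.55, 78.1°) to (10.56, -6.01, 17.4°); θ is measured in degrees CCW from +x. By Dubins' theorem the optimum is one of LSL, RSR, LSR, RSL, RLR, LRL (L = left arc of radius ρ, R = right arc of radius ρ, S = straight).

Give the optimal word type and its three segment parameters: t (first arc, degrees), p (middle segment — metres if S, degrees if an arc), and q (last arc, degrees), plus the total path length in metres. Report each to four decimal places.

Let ψ = atan2(Δy, Δx) = atan2(12.54, 13.37) = 43.1652° be the start→goal bearing.
Normalize: d = |goal − start| / ρ = 18.330535/2.64 = 6.943384, α = (θ_start − ψ) mod 360° = 34.9348° = 0.609727 rad, β = (θ_goal − ψ) mod 360° = 334.2348° = 5.833497 rad.
Common terms: sin α = 0.572644, cos α = 0.819804, sin β = -0.434684, cos β = 0.900583, cos(α−β) = 0.489382, d² = 48.210586. Work in radians in the unit-radius frame; every candidate has L = ρ·(t + p + q).
LSL: p² = 2 + d² − 2cos(α−β) + 2d(sin α − sin β) = 63.220354; p = √p² = 7.951123; φ = atan2(cos β − cos α, d + sin α − sin β) = 0.010160 rad; t = (φ − α) mod 2π = 5.683618 rad, q = (β − φ) mod 2π = 5.823338 rad → L = 2.64·(5.683618 + 7.951123 + 5.823338) = 2.64·19.458079 = 51.369327 m
RSR: p² = 2 + d² − 2cos(α−β) + 2d(sin β − sin α) = 35.243289; p = √p² = 5.936606; φ = atan2(cos α − cos β, d − sin α + sin β) = -0.013607 rad; t = (α − φ) mod 2π = 0.623334 rad, q = (φ − β) mod 2π = 0.436081 rad → L = 2.64·(0.623334 + 5.936606 + 0.436081) = 2.64·6.996021 = 18.469495 m
LSR: p² = d² − 2 + 2cos(α−β) + 2d(sin α + sin β) = 49.105159; p = √p² = 7.007507; φ = atan2(−cos α − cos β, d + sin α + sin β) − atan2(−2, p) = 0.039688 rad; t = (φ − α) mod 2π = 5.713146 rad, q = (φ − β) mod 2π = 0.489375 rad → L = 2.64·(5.713146 + 7.007507 + 0.489375) = 2.64·13.210029 = 34.874476 m
RSL: p² = d² − 2 + 2cos(α−β) − 2d(sin α + sin β) = 45.273543; p = √p² = 6.728562; φ = atan2(cos α + cos β, d − sin α − sin β) − atan2(2, p) = -0.041314 rad; t = (α − φ) mod 2π = 0.651041 rad, q = (β − φ) mod 2π = 5.874812 rad → L = 2.64·(0.651041 + 6.728562 + 5.874812) = 2.64·13.254415 = 34.991655 m
RLR: c = (6 − d² + 2cos(α−β) + 2d(sin α − sin β))/8 = -3.405411, |c| > 1 → infeasible
LRL: c = (6 − d² + 2cos(α−β) − 2d(sin α − sin β))/8 = -6.902544, |c| > 1 → infeasible
Shortest: RSR with L = 18.469495 m ≈ 18.4695 m
Convert RSR to answer units (arcs ×180/π): t = 0.623334·180/π = 35.7144°, p = ρ·p = 2.64·5.936606 = 15.6726 m, q = 0.436081·180/π = 24.9856°, L = 18.4695 m.

RSR: t = 35.7144°, p = 15.6726 m, q = 24.9856°, L = 18.4695 m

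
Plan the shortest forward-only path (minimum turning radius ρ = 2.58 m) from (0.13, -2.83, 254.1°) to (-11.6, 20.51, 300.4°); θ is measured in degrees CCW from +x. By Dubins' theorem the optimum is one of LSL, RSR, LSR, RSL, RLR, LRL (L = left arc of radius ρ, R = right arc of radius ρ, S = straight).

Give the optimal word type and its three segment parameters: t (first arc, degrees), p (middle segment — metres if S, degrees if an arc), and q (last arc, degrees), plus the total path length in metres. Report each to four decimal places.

RSR: t = 135.8203°, p = 24.2182 m, q = 177.8797°, L = 38.3439 m

Let ψ = atan2(Δy, Δx) = atan2(23.34, -11.73) = 116.6828° be the start→goal bearing.
Normalize: d = |goal − start| / ρ = 26.121801/2.58 = 10.124729, α = (θ_start − ψ) mod 360° = 137.4172° = 2.398383 rad, β = (θ_goal − ψ) mod 360° = 183.7172° = 3.206471 rad.
Common terms: sin α = 0.676654, cos α = -0.736301, sin β = -0.064833, cos β = -0.997896, cos(α−β) = 0.690882, d² = 102.510141. Work in radians in the unit-radius frame; every candidate has L = ρ·(t + p + q).
LSL: p² = 2 + d² − 2cos(α−β) + 2d(sin α − sin β) = 118.143086; p = √p² = 10.869365; φ = atan2(cos β − cos α, d + sin α − sin β) = -0.024070 rad; t = (φ − α) mod 2π = 3.860733 rad, q = (β − φ) mod 2π = 3.230540 rad → L = 2.58·(3.860733 + 10.869365 + 3.230540) = 2.58·17.960637 = 46.338444 m
RSR: p² = 2 + d² − 2cos(α−β) + 2d(sin β − sin α) = 88.113665; p = √p² = 9.386888; φ = atan2(cos α − cos β, d − sin α + sin β) = 0.027872 rad; t = (α − φ) mod 2π = 2.370511 rad, q = (φ − β) mod 2π = 3.104586 rad → L = 2.58·(2.370511 + 9.386888 + 3.104586) = 2.58·14.861986 = 38.343923 m
LSR: p² = d² − 2 + 2cos(α−β) + 2d(sin α + sin β) = 114.280968; p = √p² = 10.690228; φ = atan2(−cos α − cos β, d + sin α + sin β) − atan2(−2, p) = 0.345088 rad; t = (φ − α) mod 2π = 4.229890 rad, q = (φ − β) mod 2π = 3.421803 rad → L = 2.58·(4.229890 + 10.690228 + 3.421803) = 2.58·18.341921 = 47.322156 m
RSL: p² = d² − 2 + 2cos(α−β) − 2d(sin α + sin β) = 89.502843; p = √p² = 9.460594; φ = atan2(cos α + cos β, d − sin α − sin β) − atan2(2, p) = -0.388655 rad; t = (α − φ) mod 2π = 2.787038 rad, q = (β − φ) mod 2π = 3.595126 rad → L = 2.58·(2.787038 + 9.460594 + 3.595126) = 2.58·15.842758 = 40.874316 m
RLR: c = (6 − d² + 2cos(α−β) + 2d(sin α − sin β))/8 = -10.014208, |c| > 1 → infeasible
LRL: c = (6 − d² + 2cos(α−β) − 2d(sin α − sin β))/8 = -13.767886, |c| > 1 → infeasible
Shortest: RSR with L = 38.343923 m ≈ 38.3439 m
Convert RSR to answer units (arcs ×180/π): t = 2.370511·180/π = 135.8203°, p = ρ·p = 2.58·9.386888 = 24.2182 m, q = 3.104586·180/π = 177.8797°, L = 38.3439 m.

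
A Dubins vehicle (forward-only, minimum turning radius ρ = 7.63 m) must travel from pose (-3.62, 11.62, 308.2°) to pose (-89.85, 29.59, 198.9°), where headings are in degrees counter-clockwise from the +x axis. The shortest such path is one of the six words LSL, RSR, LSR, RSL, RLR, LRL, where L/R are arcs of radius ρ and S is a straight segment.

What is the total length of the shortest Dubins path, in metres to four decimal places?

Let ψ = atan2(Δy, Δx) = atan2(17.97, -86.23) = 168.2283° be the start→goal bearing.
Normalize: d = |goal − start| / ρ = 88.082540/7.63 = 11.544238, α = (θ_start − ψ) mod 360° = 139.9717° = 2.442968 rad, β = (θ_goal − ψ) mod 360° = 30.6717° = 0.535323 rad.
Common terms: sin α = 0.643165, cos α = -0.765727, sin β = 0.510119, cos β = 0.860104, cos(α−β) = -0.330514, d² = 133.269442. Work in radians in the unit-radius frame; every candidate has L = ρ·(t + p + q).
LSL: p² = 2 + d² − 2cos(α−β) + 2d(sin α − sin β) = 139.002316; p = √p² = 11.789924; φ = atan2(cos β − cos α, d + sin α − sin β) = 0.138341 rad; t = (φ − α) mod 2π = 3.978559 rad, q = (β − φ) mod 2π = 0.396982 rad → L = 7.63·(3.978559 + 11.789924 + 0.396982) = 7.63·16.165465 = 123.342496 m
RSR: p² = 2 + d² − 2cos(α−β) + 2d(sin β − sin α) = 132.858626; p = √p² = 11.526432; φ = atan2(cos α − cos β, d − sin α + sin β) = -0.141524 rad; t = (α − φ) mod 2π = 2.584492 rad, q = (φ − β) mod 2π = 5.606338 rad → L = 7.63·(2.584492 + 11.526432 + 5.606338) = 7.63·19.717262 = 150.442708 m
LSR: p² = d² − 2 + 2cos(α−β) + 2d(sin α + sin β) = 157.235987; p = √p² = 12.539377; φ = atan2(−cos α − cos β, d + sin α + sin β) − atan2(−2, p) = 0.150733 rad; t = (φ − α) mod 2π = 3.990950 rad, q = (φ − β) mod 2π = 5.898595 rad → L = 7.63·(3.990950 + 12.539377 + 5.898595) = 7.63·22.428923 = 171.132683 m
RSL: p² = d² − 2 + 2cos(α−β) − 2d(sin α + sin β) = 103.980840; p = √p² = 10.197100; φ = atan2(cos α + cos β, d − sin α − sin β) − atan2(2, p) = -0.184593 rad; t = (α − φ) mod 2π = 2.627561 rad, q = (β − φ) mod 2π = 0.719916 rad → L = 7.63·(2.627561 + 10.197100 + 0.719916) = 7.63·13.544577 = 103.345121 m
RLR: c = (6 − d² + 2cos(α−β) + 2d(sin α − sin β))/8 = -15.607328, |c| > 1 → infeasible
LRL: c = (6 − d² + 2cos(α−β) − 2d(sin α − sin β))/8 = -16.375290, |c| > 1 → infeasible
Shortest: RSL with L = 103.345121 m ≈ 103.3451 m

103.3451 m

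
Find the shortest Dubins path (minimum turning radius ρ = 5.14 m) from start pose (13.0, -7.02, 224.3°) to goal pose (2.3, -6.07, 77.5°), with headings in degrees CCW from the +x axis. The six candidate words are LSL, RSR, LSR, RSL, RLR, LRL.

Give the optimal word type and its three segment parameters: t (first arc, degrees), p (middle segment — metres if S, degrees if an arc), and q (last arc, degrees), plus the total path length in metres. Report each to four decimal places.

Let ψ = atan2(Δy, Δx) = atan2(0.95, -10.70) = 174.9263° be the start→goal bearing.
Normalize: d = |goal − start| / ρ = 10.742090/5.14 = 2.089901, α = (θ_start − ψ) mod 360° = 49.3737° = 0.861734 rad, β = (θ_goal − ψ) mod 360° = 262.5737° = 4.582776 rad.
Common terms: sin α = 0.758973, cos α = 0.651123, sin β = -0.991612, cos β = -0.129251, cos(α−β) = -0.836764, d² = 4.367685. Work in radians in the unit-radius frame; every candidate has L = ρ·(t + p + q).
LSL: p² = 2 + d² − 2cos(α−β) + 2d(sin α − sin β) = 15.358310; p = √p² = 3.918968; φ = atan2(cos β − cos α, d + sin α − sin β) = -0.200467 rad; t = (φ − α) mod 2π = 5.220984 rad, q = (β − φ) mod 2π = 4.783243 rad → L = 5.14·(5.220984 + 3.918968 + 4.783243) = 5.14·13.923195 = 71.565224 m
RSR: p² = 2 + d² − 2cos(α−β) + 2d(sin β − sin α) = 0.724118; p = √p² = 0.850951; φ = atan2(cos α − cos β, d − sin α + sin β) = 1.160644 rad; t = (α − φ) mod 2π = 5.984275 rad, q = (φ − β) mod 2π = 2.861053 rad → L = 5.14·(5.984275 + 0.850951 + 2.861053) = 5.14·9.696280 = 49.838879 m
LSR: p² = d² − 2 + 2cos(α−β) + 2d(sin α + sin β) = -0.278230 < 0 → infeasible
RSL: p² = d² − 2 + 2cos(α−β) − 2d(sin α + sin β) = 1.666543; p = √p² = 1.290947; φ = atan2(cos α + cos β, d − sin α − sin β) − atan2(2, p) = -0.776582 rad; t = (α − φ) mod 2π = 1.638316 rad, q = (β − φ) mod 2π = 5.359358 rad → L = 5.14·(1.638316 + 1.290947 + 5.359358) = 5.14·8.288620 = 42.603509 m
RLR: c = (6 − d² + 2cos(α−β) + 2d(sin α − sin β))/8 = 0.909485; p = 2π − arccos c = 5.854433 rad; φ = atan2(cos α − cos β, d − sin α + sin β) = 1.160644 rad; t = (α − φ + p/2) mod 2π = 2.628307 rad, q = (α − β − t + p) mod 2π = 5.788270 rad → L = 5.14·(2.628307 + 5.854433 + 5.788270) = 5.14·14.271010 = 73.352990 m
LRL: c = (6 − d² + 2cos(α−β) − 2d(sin α − sin β))/8 = -0.919789; p = 2π − arccos c = 3.544847 rad; φ = atan2(cos β − cos α, d + sin α − sin β) = -0.200467 rad; t = (φ − α + p/2) mod 2π = 0.710223 rad, q = (β − α − t + p) mod 2π = 0.272481 rad → L = 5.14·(0.710223 + 3.544847 + 0.272481) = 5.14·4.527551 = 23.271612 m
Shortest: LRL with L = 23.271612 m ≈ 23.2716 m
Convert LRL to answer units (arcs ×180/π): t = 0.710223·180/π = 40.6928°, p = 3.544847·180/π = 203.1048°, q = 0.272481·180/π = 15.6120°, L = 23.2716 m.

LRL: t = 40.6928°, p = 203.1048°, q = 15.6120°, L = 23.2716 m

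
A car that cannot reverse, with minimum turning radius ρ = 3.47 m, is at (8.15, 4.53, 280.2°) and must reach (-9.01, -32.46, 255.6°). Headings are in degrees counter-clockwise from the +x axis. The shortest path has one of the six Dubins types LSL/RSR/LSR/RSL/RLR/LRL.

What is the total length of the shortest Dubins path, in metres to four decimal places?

Let ψ = atan2(Δy, Δx) = atan2(-36.99, -17.16) = -114.8870° be the start→goal bearing.
Normalize: d = |goal − start| / ρ = 40.776534/3.47 = 11.751162, α = (θ_start − ψ) mod 360° = 35.0870° = 0.612384 rad, β = (θ_goal − ψ) mod 360° = 10.4870° = 0.183033 rad.
Common terms: sin α = 0.574820, cos α = 0.818280, sin β = 0.182013, cos β = 0.983296, cos(α−β) = 0.909236, d² = 138.089819. Work in radians in the unit-radius frame; every candidate has L = ρ·(t + p + q).
LSL: p² = 2 + d² − 2cos(α−β) + 2d(sin α − sin β) = 147.503227; p = √p² = 12.145091; φ = atan2(cos β − cos α, d + sin α − sin β) = 0.013587 rad; t = (φ − α) mod 2π = 5.684389 rad, q = (β − φ) mod 2π = 0.169445 rad → L = 3.47·(5.684389 + 12.145091 + 0.169445) = 3.47·17.998925 = 62.456270 m
RSR: p² = 2 + d² − 2cos(α−β) + 2d(sin β − sin α) = 129.039466; p = √p² = 11.359554; φ = atan2(cos α − cos β, d − sin α + sin β) = -0.014527 rad; t = (α − φ) mod 2π = 0.626911 rad, q = (φ − β) mod 2π = 6.085625 rad → L = 3.47·(0.626911 + 11.359554 + 6.085625) = 3.47·18.072090 = 62.710153 m
LSR: p² = d² − 2 + 2cos(α−β) + 2d(sin α + sin β) = 155.695616; p = √p² = 12.477805; φ = atan2(−cos α − cos β, d + sin α + sin β) − atan2(−2, p) = 0.015883 rad; t = (φ − α) mod 2π = 5.686684 rad, q = (φ − β) mod 2π = 6.116035 rad → L = 3.47·(5.686684 + 12.477805 + 6.116035) = 3.47·24.280524 = 84.253418 m
RSL: p² = d² − 2 + 2cos(α−β) − 2d(sin α + sin β) = 120.120966; p = √p² = 10.959971; φ = atan2(cos α + cos β, d − sin α − sin β) − atan2(2, p) = -0.018076 rad; t = (α − φ) mod 2π = 0.630460 rad, q = (β − φ) mod 2π = 0.201109 rad → L = 3.47·(0.630460 + 10.959971 + 0.201109) = 3.47·11.791539 = 40.916641 m
RLR: c = (6 − d² + 2cos(α−β) + 2d(sin α − sin β))/8 = -15.129933, |c| > 1 → infeasible
LRL: c = (6 − d² + 2cos(α−β) − 2d(sin α − sin β))/8 = -17.437903, |c| > 1 → infeasible
Shortest: RSL with L = 40.916641 m ≈ 40.9166 m

40.9166 m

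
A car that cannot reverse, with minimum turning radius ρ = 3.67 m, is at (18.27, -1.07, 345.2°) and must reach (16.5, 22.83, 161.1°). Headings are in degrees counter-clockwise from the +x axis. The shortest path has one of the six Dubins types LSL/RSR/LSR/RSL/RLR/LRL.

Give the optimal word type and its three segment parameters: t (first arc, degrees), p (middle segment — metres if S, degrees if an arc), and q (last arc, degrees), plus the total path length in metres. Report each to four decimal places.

LSL: t = 117.7977°, p = 17.3235 m, q = 58.1023°, L = 28.5905 m

Let ψ = atan2(Δy, Δx) = atan2(23.90, -1.77) = 94.2355° be the start→goal bearing.
Normalize: d = |goal − start| / ρ = 23.965452/3.67 = 6.530096, α = (θ_start − ψ) mod 360° = 250.9645° = 4.380157 rad, β = (θ_goal − ψ) mod 360° = 66.8645° = 1.167005 rad.
Common terms: sin α = -0.945317, cos α = -0.326154, sin β = 0.919578, cos β = 0.392907, cos(α−β) = -0.997441, d² = 42.642153. Work in radians in the unit-radius frame; every candidate has L = ρ·(t + p + q).
LSL: p² = 2 + d² − 2cos(α−β) + 2d(sin α − sin β) = 22.281151; p = √p² = 4.720291; φ = atan2(cos β − cos α, d + sin α − sin β) = 0.152929 rad; t = (φ − α) mod 2π = 2.055958 rad, q = (β − φ) mod 2π = 1.014076 rad → L = 3.67·(2.055958 + 4.720291 + 1.014076) = 3.67·7.790326 = 28.590495 m
RSR: p² = 2 + d² − 2cos(α−β) + 2d(sin β − sin α) = 70.992918; p = √p² = 8.425730; φ = atan2(cos α − cos β, d − sin α + sin β) = -0.085445 rad; t = (α − φ) mod 2π = 4.465602 rad, q = (φ − β) mod 2π = 5.030735 rad → L = 3.67·(4.465602 + 8.425730 + 5.030735) = 3.67·17.922066 = 65.773982 m
LSR: p² = d² − 2 + 2cos(α−β) + 2d(sin α + sin β) = 38.311123; p = √p² = 6.189598; φ = atan2(−cos α − cos β, d + sin α + sin β) − atan2(−2, p) = 0.302271 rad; t = (φ − α) mod 2π = 2.205299 rad, q = (φ − β) mod 2π = 5.418450 rad → L = 3.67·(2.205299 + 6.189598 + 5.418450) = 3.67·13.813348 = 50.694986 m
RSL: p² = d² − 2 + 2cos(α−β) − 2d(sin α + sin β) = 38.983421; p = √p² = 6.243670; φ = atan2(cos α + cos β, d − sin α − sin β) − atan2(2, p) = -0.299815 rad; t = (α − φ) mod 2π = 4.679972 rad, q = (β − φ) mod 2π = 1.466821 rad → L = 3.67·(4.679972 + 6.243670 + 1.466821) = 3.67·12.390463 = 45.473000 m
RLR: c = (6 − d² + 2cos(α−β) + 2d(sin α − sin β))/8 = -7.874115, |c| > 1 → infeasible
LRL: c = (6 − d² + 2cos(α−β) − 2d(sin α − sin β))/8 = -1.785144, |c| > 1 → infeasible
Shortest: LSL with L = 28.590495 m ≈ 28.5905 m
Convert LSL to answer units (arcs ×180/π): t = 2.055958·180/π = 117.7977°, p = ρ·p = 3.67·4.720291 = 17.3235 m, q = 1.014076·180/π = 58.1023°, L = 28.5905 m.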